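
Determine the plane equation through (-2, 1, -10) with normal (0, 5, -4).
d = n·P = (0)(-2) + (5)(1) + (-4)(-10) = 45
Plane: 5y - 4z = 45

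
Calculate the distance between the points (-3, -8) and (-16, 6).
Using the distance formula: d = sqrt((x₂-x₁)² + (y₂-y₁)²)
dx = (-16) - (-3) = -13
dy = 6 - (-8) = 14
d = sqrt((-13)² + 14²) = sqrt(169 + 196) = sqrt(365) = 19.10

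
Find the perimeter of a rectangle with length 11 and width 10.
Perimeter = 2 * (length + width)
Perimeter = 2 * (11 + 10)
Perimeter = 2 * 21
Perimeter = 42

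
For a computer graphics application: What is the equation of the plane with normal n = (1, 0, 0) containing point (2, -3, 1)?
d = n·P = (1)(2) + (0)(-3) + (0)(1) = 2
Plane: x = 2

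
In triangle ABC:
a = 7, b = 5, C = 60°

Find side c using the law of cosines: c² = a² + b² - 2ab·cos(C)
c² = 7² + 5² - 2·7·5·cos(60°)
c² = 49 + 25 - 70·0.5000 = 39
c = √39 = 6.245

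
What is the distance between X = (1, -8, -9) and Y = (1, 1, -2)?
d = √[(0)² + (9)² + (7)²] = √130 = 11.4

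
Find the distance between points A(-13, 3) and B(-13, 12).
Using the distance formula: d = sqrt((x₂-x₁)² + (y₂-y₁)²)
dx = (-13) - (-13) = 0
dy = 12 - 3 = 9
d = sqrt(0² + 9²) = sqrt(0 + 81) = sqrt(81) = 9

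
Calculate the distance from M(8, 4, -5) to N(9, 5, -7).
d = √[(1)² + (1)² + (-2)²] = √6 = 2.449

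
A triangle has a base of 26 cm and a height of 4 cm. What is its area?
Area = (1/2) * base * height
Area = (1/2) * 26 * 4
Area = 52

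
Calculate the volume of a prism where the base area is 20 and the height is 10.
Volume = base area * height
Volume = 20 * 10
Volume = 200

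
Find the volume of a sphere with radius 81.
Volume = (4/3) * pi * r³
Volume = (4/3) * pi * 81³
Volume = (4/3) * pi * 531441
Volume = 2226094.86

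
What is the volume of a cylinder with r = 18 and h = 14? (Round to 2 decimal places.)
Volume = pi * r² * h
Volume = pi * 18² * 14
Volume = pi * 324 * 14
Volume = pi * 4536
Volume = 14250.26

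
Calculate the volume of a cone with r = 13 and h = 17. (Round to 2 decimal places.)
Volume = (1/3) * pi * r² * h
Volume = (1/3) * pi * 13² * 17
Volume = (1/3) * pi * 169 * 17
Volume = (1/3) * pi * 2873
Volume = 3008.60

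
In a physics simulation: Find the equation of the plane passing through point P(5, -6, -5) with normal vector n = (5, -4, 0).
d = n·P = (5)(5) + (-4)(-6) + (0)(-5) = 49
Plane: 5x - 4y = 49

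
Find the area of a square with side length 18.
Area = s²
Area = 18²
Area = 324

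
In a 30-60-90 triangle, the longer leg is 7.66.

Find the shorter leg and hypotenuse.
In a 30-60-90 triangle, sides are in ratio 1 : √3 : 2.
Long leg = short leg·√3  →  short leg = 7.66/√3 = 4.423
Hypotenuse = 2·(short leg) = 2·7.66/√3 = 8.845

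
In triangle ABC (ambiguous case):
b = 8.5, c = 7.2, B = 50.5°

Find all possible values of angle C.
sin(C)/c = sin(B)/b  →  sin(C) = c·sin(B)/b = 7.2·sin(50.5°)/8.5 = 0.653611
C₁ = arcsin(0.653611) = 40.81°,  C₂ = 180° - C₁ = 139.19°
Check C₂: A = 180° - 50.5° - 139.19° = -9.69° ≤ 0, rejected
C = 40.81° (one solution)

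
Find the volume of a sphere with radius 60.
Volume = (4/3) * pi * r³
Volume = (4/3) * pi * 60³
Volume = (4/3) * pi * 216000
Volume = 904778.68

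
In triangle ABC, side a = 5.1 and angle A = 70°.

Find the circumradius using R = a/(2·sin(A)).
R = a/(2·sin(A)) = 5.1/(2·sin(70°))
R = 5.1/(2·0.939693) = 5.1/1.879385 = 2.714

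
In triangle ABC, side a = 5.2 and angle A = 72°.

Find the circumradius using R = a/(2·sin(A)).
R = a/(2·sin(A)) = 5.2/(2·sin(72°))
R = 5.2/(2·0.951057) = 5.2/1.902113 = 2.734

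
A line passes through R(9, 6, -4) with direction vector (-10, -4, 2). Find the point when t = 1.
P(1) = (9 + (-10)(1), 6 + (-4)(1), -4 + 2(1)) = (-1, 2, -2)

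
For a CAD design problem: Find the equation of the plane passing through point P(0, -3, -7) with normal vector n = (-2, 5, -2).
d = n·P = (-2)(0) + (5)(-3) + (-2)(-7) = -1
Plane: -2x + 5y - 2z = -1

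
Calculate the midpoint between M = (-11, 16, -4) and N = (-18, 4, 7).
Midpoint = ((-11-18)/2, (16+4)/2, (-4+7)/2) = (-14.5, 10, 1.5)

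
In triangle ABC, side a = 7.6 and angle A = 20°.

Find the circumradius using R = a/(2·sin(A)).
R = a/(2·sin(A)) = 7.6/(2·sin(20°))
R = 7.6/(2·0.342020) = 7.6/0.684040 = 11.11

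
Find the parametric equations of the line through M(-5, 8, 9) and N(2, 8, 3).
Direction vector d = N - M = (7, 0, -6)
x = -5 + 7t, y = 8, z = 9 - 6t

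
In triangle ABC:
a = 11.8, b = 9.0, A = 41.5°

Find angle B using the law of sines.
sin(B)/b = sin(A)/a
sin(B) = b·sin(A)/a = 9.0·sin(41.5°)/11.8 = 0.505388
B = arcsin(0.505388) = 30.36°  (b ≤ a, so B ≤ A and the acute solution is unique)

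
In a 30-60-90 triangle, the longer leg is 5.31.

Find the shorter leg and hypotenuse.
In a 30-60-90 triangle, sides are in ratio 1 : √3 : 2.
Long leg = short leg·√3  →  short leg = 5.31/√3 = 3.066
Hypotenuse = 2·(short leg) = 2·5.31/√3 = 6.131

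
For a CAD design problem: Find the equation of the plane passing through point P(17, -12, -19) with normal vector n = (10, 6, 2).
d = n·P = (10)(17) + (6)(-12) + (2)(-19) = 60
Plane: 10x + 6y + 2z = 60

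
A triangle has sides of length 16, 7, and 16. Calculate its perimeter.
Perimeter = sum of all sides
Perimeter = 16 + 7 + 16
Perimeter = 39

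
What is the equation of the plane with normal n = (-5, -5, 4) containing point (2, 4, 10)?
d = n·P = (-5)(2) + (-5)(4) + (4)(10) = 10
Plane: -5x - 5y + 4z = 10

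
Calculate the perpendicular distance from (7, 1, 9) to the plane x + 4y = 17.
d = |1(7) + 4(1) + 0(9) - (17)| / √(1² + 4² + 0²) = 6/√17 = 1.455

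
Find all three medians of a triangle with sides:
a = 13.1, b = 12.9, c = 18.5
Using m_x = ½√(2y² + 2z² - x²):
m_a = ½√(2·12.9² + 2·18.5² - 13.1²) = ½√845.71 = 14.54
m_b = ½√(2·13.1² + 2·18.5² - 12.9²) = ½√861.31 = 14.67
m_c = ½√(2·13.1² + 2·12.9² - 18.5²) = ½√333.79 = 9.135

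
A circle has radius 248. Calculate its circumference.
Circumference = 2 * pi * r
Circumference = 2 * pi * 248
Circumference = 1558.23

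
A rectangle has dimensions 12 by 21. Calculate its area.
Area = length * width
Area = 12 * 21
Area = 252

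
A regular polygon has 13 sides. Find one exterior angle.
Exterior angle of a regular n-gon = 360/n
Exterior angle = 360/13
Exterior angle = 27.69 degrees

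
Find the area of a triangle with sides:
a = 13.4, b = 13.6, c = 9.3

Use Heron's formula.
s = (a+b+c)/2 = (13.4+13.6+9.3)/2 = 18.15
A = √(s(s-a)(s-b)(s-c)) = √(18.15·4.75·4.55·8.85)
A = √3471.56 = 58.92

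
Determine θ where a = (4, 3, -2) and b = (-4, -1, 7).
a·b = -33, |a|² = 29, |b|² = 66
cos θ = -33/√1914 ≈ -0.7543
θ ≈ 139.0°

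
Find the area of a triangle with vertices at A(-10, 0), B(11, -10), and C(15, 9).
Using the coordinate formula: Area = (1/2)|x₁(y₂-y₃) + x₂(y₃-y₁) + x₃(y₁-y₂)|
Area = (1/2)|(-10)((-10)-9) + 11(9-0) + 15(0-(-10))|
Area = (1/2)|(-10)*(-19) + 11*9 + 15*10|
Area = (1/2)|190 + 99 + 150|
Area = (1/2)*439 = 219.50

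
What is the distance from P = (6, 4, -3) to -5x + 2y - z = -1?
d = |(-5)(6) + 2(4) + (-1)(-3) - (-1)| / √((-5)² + 2² + (-1)²) = 18/√30 = 3.286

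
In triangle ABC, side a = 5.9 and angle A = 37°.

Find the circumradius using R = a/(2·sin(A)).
R = a/(2·sin(A)) = 5.9/(2·sin(37°))
R = 5.9/(2·0.601815) = 5.9/1.203630 = 4.902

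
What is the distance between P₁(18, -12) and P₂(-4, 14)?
Using the distance formula: d = sqrt((x₂-x₁)² + (y₂-y₁)²)
dx = (-4) - 18 = -22
dy = 14 - (-12) = 26
d = sqrt((-22)² + 26²) = sqrt(484 + 676) = sqrt(1160) = 34.06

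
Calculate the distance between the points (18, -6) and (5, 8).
Using the distance formula: d = sqrt((x₂-x₁)² + (y₂-y₁)²)
dx = 5 - 18 = -13
dy = 8 - (-6) = 14
d = sqrt((-13)² + 14²) = sqrt(169 + 196) = sqrt(365) = 19.10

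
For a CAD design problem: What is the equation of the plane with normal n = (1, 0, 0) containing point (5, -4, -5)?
d = n·P = (1)(5) + (0)(-4) + (0)(-5) = 5
Plane: x = 5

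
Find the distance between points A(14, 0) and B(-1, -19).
Using the distance formula: d = sqrt((x₂-x₁)² + (y₂-y₁)²)
dx = (-1) - 14 = -15
dy = (-19) - 0 = -19
d = sqrt((-15)² + (-19)²) = sqrt(225 + 361) = sqrt(586) = 24.21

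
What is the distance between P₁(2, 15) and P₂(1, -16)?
Using the distance formula: d = sqrt((x₂-x₁)² + (y₂-y₁)²)
dx = 1 - 2 = -1
dy = (-16) - 15 = -31
d = sqrt((-1)² + (-31)²) = sqrt(1 + 961) = sqrt(962) = 31.02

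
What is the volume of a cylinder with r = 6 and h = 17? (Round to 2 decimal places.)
Volume = pi * r² * h
Volume = pi * 6² * 17
Volume = pi * 36 * 17
Volume = pi * 612
Volume = 1922.65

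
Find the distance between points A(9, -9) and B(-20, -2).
Using the distance formula: d = sqrt((x₂-x₁)² + (y₂-y₁)²)
dx = (-20) - 9 = -29
dy = (-2) - (-9) = 7
d = sqrt((-29)² + 7²) = sqrt(841 + 49) = sqrt(890) = 29.83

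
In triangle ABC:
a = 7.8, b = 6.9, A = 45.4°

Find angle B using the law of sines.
sin(B)/b = sin(A)/a
sin(B) = b·sin(A)/a = 6.9·sin(45.4°)/7.8 = 0.629869
B = arcsin(0.629869) = 39.04°  (b ≤ a, so B ≤ A and the acute solution is unique)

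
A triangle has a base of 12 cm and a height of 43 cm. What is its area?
Area = (1/2) * base * height
Area = (1/2) * 12 * 43
Area = 258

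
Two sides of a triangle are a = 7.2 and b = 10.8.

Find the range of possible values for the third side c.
By the triangle inequality: |a - b| < c < a + b
|7.2 - 10.8| < c < 7.2 + 10.8
3.6 < c < 18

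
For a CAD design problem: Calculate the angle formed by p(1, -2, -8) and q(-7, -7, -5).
p·q = 47, |p|² = 69, |q|² = 123
cos θ = 47/√8487 ≈ 0.5102
θ ≈ 59.32°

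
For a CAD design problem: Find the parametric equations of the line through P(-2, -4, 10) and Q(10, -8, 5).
Direction vector d = Q - P = (12, -4, -5)
x = -2 + 12t, y = -4 - 4t, z = 10 - 5t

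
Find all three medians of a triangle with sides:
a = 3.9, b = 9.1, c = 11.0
Using m_x = ½√(2y² + 2z² - x²):
m_a = ½√(2·9.1² + 2·11.0² - 3.9²) = ½√392.41 = 9.905
m_b = ½√(2·3.9² + 2·11.0² - 9.1²) = ½√189.61 = 6.885
m_c = ½√(2·3.9² + 2·9.1² - 11.0²) = ½√75.04 = 4.331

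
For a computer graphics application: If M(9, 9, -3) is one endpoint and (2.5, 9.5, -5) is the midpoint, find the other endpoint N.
N = (2×2.5 - 9, 2×9.5 - 9, 2×(-5) - (-3)) = (-4, 10, -7)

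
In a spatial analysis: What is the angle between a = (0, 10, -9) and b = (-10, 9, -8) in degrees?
a·b = 162, |a|² = 181, |b|² = 245
cos θ = 162/√44345 ≈ 0.7693
θ ≈ 39.71°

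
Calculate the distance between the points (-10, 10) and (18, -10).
Using the distance formula: d = sqrt((x₂-x₁)² + (y₂-y₁)²)
dx = 18 - (-10) = 28
dy = (-10) - 10 = -20
d = sqrt(28² + (-20)²) = sqrt(784 + 400) = sqrt(1184) = 34.41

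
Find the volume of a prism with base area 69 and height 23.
Volume = base area * height
Volume = 69 * 23
Volume = 1587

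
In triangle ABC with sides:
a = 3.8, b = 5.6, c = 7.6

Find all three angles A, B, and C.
By the law of cosines:
cos(A) = (b² + c² - a²)/(2bc) = 0.877350  →  A = 28.68°
cos(B) = (a² + c² - b²)/(2ac) = 0.707064  →  B = 45°
cos(C) = (a² + b² - c²)/(2ab) = -0.281015  →  C = 106.3°
Check: A + B + C = 180.0° ✓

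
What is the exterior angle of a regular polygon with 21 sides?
Exterior angle of a regular n-gon = 360/n
Exterior angle = 360/21
Exterior angle = 17.14 degrees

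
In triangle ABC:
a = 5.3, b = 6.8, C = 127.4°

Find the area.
Using A = ½ab·sin(C):
A = ½·5.3·6.8·sin(127.4°) = ½·36.04·0.794415 = 14.32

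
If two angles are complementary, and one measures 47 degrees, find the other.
Complementary angles sum to 90 degrees.
Other angle = 90 - 47
Other angle = 43 degrees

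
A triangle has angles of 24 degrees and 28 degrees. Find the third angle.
Sum of angles in a triangle = 180 degrees
Third angle = 180 - 24 - 28
Third angle = 128 degrees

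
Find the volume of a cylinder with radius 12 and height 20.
Volume = pi * r² * h
Volume = pi * 12² * 20
Volume = pi * 144 * 20
Volume = pi * 2880
Volume = 9047.79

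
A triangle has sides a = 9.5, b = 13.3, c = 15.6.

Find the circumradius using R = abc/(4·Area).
s = (a+b+c)/2 = 19.2
Area = √(s(s-a)(s-b)(s-c)) = √(19.2·9.7·5.9·3.6) = 62.8947
R = abc/(4·Area) = (9.5·13.3·15.6)/(4·62.8947) = 1971.06/251.5788 = 7.835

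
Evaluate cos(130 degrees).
cos(130 degrees) = -0.6428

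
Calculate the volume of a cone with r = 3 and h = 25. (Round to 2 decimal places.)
Volume = (1/3) * pi * r² * h
Volume = (1/3) * pi * 3² * 25
Volume = (1/3) * pi * 9 * 25
Volume = (1/3) * pi * 225
Volume = 235.62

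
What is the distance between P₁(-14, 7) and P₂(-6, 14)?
Using the distance formula: d = sqrt((x₂-x₁)² + (y₂-y₁)²)
dx = (-6) - (-14) = 8
dy = 14 - 7 = 7
d = sqrt(8² + 7²) = sqrt(64 + 49) = sqrt(113) = 10.63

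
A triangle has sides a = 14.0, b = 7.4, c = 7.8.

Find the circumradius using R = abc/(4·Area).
s = (a+b+c)/2 = 14.6
Area = √(s(s-a)(s-b)(s-c)) = √(14.6·0.6·7.2·6.8) = 20.7096
R = abc/(4·Area) = (14.0·7.4·7.8)/(4·20.7096) = 808.08/82.8384 = 9.755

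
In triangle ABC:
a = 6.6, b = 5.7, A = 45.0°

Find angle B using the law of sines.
sin(B)/b = sin(A)/a
sin(B) = b·sin(A)/a = 5.7·sin(45.0°)/6.6 = 0.610683
B = arcsin(0.610683) = 37.64°  (b ≤ a, so B ≤ A and the acute solution is unique)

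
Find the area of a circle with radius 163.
Area = pi * r²
Area = pi * 163²
Area = pi * 26569
Area = 83468.98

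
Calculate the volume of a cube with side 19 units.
Volume = s³
Volume = 19³
Volume = 6859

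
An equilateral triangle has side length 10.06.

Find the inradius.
For an equilateral triangle, r = s/(2√3) where s is the side.
r = 10.06/(2√3) = 10.06/3.464102 = 2.904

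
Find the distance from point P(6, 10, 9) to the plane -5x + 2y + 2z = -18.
d = |(-5)(6) + 2(10) + 2(9) - (-18)| / √((-5)² + 2² + 2²) = 26/√33 = 4.526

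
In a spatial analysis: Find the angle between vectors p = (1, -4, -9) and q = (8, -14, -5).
p·q = 109, |p|² = 98, |q|² = 285
cos θ = 109/√27930 ≈ 0.6522
θ ≈ 49.29°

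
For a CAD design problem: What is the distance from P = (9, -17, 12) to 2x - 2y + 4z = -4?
d = |2(9) + (-2)(-17) + 4(12) - (-4)| / √(2² + (-2)² + 4²) = 104/√24 = 21.23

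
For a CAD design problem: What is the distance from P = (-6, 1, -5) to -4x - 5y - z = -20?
d = |(-4)(-6) + (-5)(1) + (-1)(-5) - (-20)| / √((-4)² + (-5)² + (-1)²) = 44/√42 = 6.789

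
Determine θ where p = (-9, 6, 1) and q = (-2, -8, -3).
p·q = -33, |p|² = 118, |q|² = 77
cos θ = -33/√9086 ≈ -0.3462
θ ≈ 110.3°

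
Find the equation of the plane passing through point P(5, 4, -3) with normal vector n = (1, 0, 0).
d = n·P = (1)(5) + (0)(4) + (0)(-3) = 5
Plane: x = 5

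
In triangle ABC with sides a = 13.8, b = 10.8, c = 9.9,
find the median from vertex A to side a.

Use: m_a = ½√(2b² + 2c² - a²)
m_a = ½√(2·10.8² + 2·9.9² - 13.8²)
m_a = ½√(233.28 + 196.02 - 190.44) = ½√238.86 = 7.728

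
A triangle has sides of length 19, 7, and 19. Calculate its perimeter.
Perimeter = sum of all sides
Perimeter = 19 + 7 + 19
Perimeter = 45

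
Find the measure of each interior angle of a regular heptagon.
Interior angle of a regular n-gon = (n-2)*180/n
Interior angle = (7-2)*180/7
Interior angle = 5*180/7
Interior angle = 900/7
Interior angle = 128.57 degrees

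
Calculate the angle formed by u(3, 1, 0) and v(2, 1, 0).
u·v = 7, |u|² = 10, |v|² = 5
cos θ = 7/√50 ≈ 0.9899
θ ≈ 8.13°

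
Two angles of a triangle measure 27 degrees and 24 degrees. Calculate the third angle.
Sum of angles in a triangle = 180 degrees
Third angle = 180 - 27 - 24
Third angle = 129 degrees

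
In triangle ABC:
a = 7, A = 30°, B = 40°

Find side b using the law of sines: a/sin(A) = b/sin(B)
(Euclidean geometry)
b = a·sin(B)/sin(A) = 7·sin(40°)/sin(30°)
b = 7·0.642788/0.500000 = 8.999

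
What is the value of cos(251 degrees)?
cos(251 degrees) = -0.3256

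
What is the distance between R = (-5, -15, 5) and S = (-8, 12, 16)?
d = √[(-3)² + (27)² + (11)²] = √859 = 29.31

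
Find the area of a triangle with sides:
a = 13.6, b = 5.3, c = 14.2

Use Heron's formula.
s = (a+b+c)/2 = (13.6+5.3+14.2)/2 = 16.55
A = √(s(s-a)(s-b)(s-c)) = √(16.55·2.95·11.25·2.35)
A = √1290.74 = 35.93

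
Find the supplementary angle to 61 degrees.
Supplementary angles sum to 180 degrees.
Other angle = 180 - 61
Other angle = 119 degrees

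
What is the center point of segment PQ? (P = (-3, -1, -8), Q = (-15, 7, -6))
Midpoint = ((-3-15)/2, (-1+7)/2, (-8-6)/2) = (-9, 3, -7)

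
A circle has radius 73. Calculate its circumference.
Circumference = 2 * pi * r
Circumference = 2 * pi * 73
Circumference = 458.67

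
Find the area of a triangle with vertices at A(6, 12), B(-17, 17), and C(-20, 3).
Using the coordinate formula: Area = (1/2)|x₁(y₂-y₃) + x₂(y₃-y₁) + x₃(y₁-y₂)|
Area = (1/2)|6(17-3) + (-17)(3-12) + (-20)(12-17)|
Area = (1/2)|6*14 + (-17)*(-9) + (-20)*(-5)|
Area = (1/2)|84 + 153 + 100|
Area = (1/2)*337 = 168.50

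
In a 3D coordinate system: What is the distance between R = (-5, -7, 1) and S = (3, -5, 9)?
d = √[(8)² + (2)² + (8)²] = √132 = 11.49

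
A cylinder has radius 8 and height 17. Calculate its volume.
Volume = pi * r² * h
Volume = pi * 8² * 17
Volume = pi * 64 * 17
Volume = pi * 1088
Volume = 3418.05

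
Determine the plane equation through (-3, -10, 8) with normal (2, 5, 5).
d = n·P = (2)(-3) + (5)(-10) + (5)(8) = -16
Plane: 2x + 5y + 5z = -16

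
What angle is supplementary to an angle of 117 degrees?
Supplementary angles sum to 180 degrees.
Other angle = 180 - 117
Other angle = 63 degrees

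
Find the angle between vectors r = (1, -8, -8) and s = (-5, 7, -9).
r·s = 11, |r|² = 129, |s|² = 155
cos θ = 11/√19995 ≈ 0.07779
θ ≈ 85.54°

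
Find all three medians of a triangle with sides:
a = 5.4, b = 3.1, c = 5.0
Using m_x = ½√(2y² + 2z² - x²):
m_a = ½√(2·3.1² + 2·5.0² - 5.4²) = ½√40.06 = 3.165
m_b = ½√(2·5.4² + 2·5.0² - 3.1²) = ½√98.71 = 4.968
m_c = ½√(2·5.4² + 2·3.1² - 5.0²) = ½√52.54 = 3.624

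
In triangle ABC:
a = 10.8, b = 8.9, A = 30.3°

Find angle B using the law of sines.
sin(B)/b = sin(A)/a
sin(B) = b·sin(A)/a = 8.9·sin(30.3°)/10.8 = 0.415768
B = arcsin(0.415768) = 24.57°  (b ≤ a, so B ≤ A and the acute solution is unique)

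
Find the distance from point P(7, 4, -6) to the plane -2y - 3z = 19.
d = |0(7) + (-2)(4) + (-3)(-6) - (19)| / √(0² + (-2)² + (-3)²) = 9/√13 = 2.496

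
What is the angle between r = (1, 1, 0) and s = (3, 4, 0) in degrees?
r·s = 7, |r|² = 2, |s|² = 25
cos θ = 7/√50 ≈ 0.9899
θ ≈ 8.13°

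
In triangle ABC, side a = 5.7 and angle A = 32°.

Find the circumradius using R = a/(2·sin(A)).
R = a/(2·sin(A)) = 5.7/(2·sin(32°))
R = 5.7/(2·0.529919) = 5.7/1.059839 = 5.378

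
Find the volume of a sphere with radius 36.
Volume = (4/3) * pi * r³
Volume = (4/3) * pi * 36³
Volume = (4/3) * pi * 46656
Volume = 195432.20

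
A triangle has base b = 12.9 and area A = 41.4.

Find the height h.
A = ½bh  →  h = 2A/b
h = 2·41.4/12.9 = 6.419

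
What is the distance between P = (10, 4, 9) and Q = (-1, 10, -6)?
d = √[(-11)² + (6)² + (-15)²] = √382 = 19.54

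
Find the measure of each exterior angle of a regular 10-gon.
Exterior angle of a regular n-gon = 360/n
Exterior angle = 360/10
Exterior angle = 36 degrees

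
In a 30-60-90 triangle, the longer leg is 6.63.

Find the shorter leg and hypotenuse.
In a 30-60-90 triangle, sides are in ratio 1 : √3 : 2.
Long leg = short leg·√3  →  short leg = 6.63/√3 = 3.828
Hypotenuse = 2·(short leg) = 2·6.63/√3 = 7.656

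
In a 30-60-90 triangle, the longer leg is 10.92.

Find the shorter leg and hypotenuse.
In a 30-60-90 triangle, sides are in ratio 1 : √3 : 2.
Long leg = short leg·√3  →  short leg = 10.92/√3 = 6.305
Hypotenuse = 2·(short leg) = 2·10.92/√3 = 12.61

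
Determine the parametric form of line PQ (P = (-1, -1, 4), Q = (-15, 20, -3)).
Direction vector d = Q - P = (-14, 21, -7)
x = -1 - 14t, y = -1 + 21t, z = 4 - 7t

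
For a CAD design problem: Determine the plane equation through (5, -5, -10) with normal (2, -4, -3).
d = n·P = (2)(5) + (-4)(-5) + (-3)(-10) = 60
Plane: 2x - 4y - 3z = 60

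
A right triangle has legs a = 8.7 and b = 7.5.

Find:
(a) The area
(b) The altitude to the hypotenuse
(a) Area = ½ab = ½·8.7·7.5 = 32.625
(b) Hypotenuse c = √(8.7² + 7.5²) = √131.94 = 11.4865
    Area = ½·c·h_c  →  h_c = 2·Area/c = 2·32.625/11.4865 = 5.681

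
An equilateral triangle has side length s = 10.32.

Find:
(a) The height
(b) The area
(a) Height h = s·√3/2 = 10.32·√3/2 = 8.937
(b) Area = (√3/4)·s² = (√3/4)·10.32² = (√3/4)·106.502 = 46.12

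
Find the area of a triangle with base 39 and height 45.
Area = (1/2) * base * height
Area = (1/2) * 39 * 45
Area = 877.50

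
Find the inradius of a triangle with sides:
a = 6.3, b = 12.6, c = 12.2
s = (a+b+c)/2 = (6.3+12.6+12.2)/2 = 15.55
Area = √(s(s-a)(s-b)(s-c)) = √(15.55·9.25·2.95·3.35) = 37.7024
r = Area/s = 37.7024/15.55 = 2.425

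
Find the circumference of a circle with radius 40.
Circumference = 2 * pi * r
Circumference = 2 * pi * 40
Circumference = 251.33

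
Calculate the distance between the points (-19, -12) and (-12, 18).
Using the distance formula: d = sqrt((x₂-x₁)² + (y₂-y₁)²)
dx = (-12) - (-19) = 7
dy = 18 - (-12) = 30
d = sqrt(7² + 30²) = sqrt(49 + 900) = sqrt(949) = 30.81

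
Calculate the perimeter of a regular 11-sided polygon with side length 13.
Perimeter = number of sides * side length
Perimeter = 11 * 13
Perimeter = 143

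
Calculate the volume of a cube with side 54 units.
Volume = s³
Volume = 54³
Volume = 157464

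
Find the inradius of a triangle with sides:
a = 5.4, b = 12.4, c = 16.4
s = (a+b+c)/2 = (5.4+12.4+16.4)/2 = 17.1
Area = √(s(s-a)(s-b)(s-c)) = √(17.1·11.7·4.7·0.7) = 25.656
r = Area/s = 25.656/17.1 = 1.5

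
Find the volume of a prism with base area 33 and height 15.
Volume = base area * height
Volume = 33 * 15
Volume = 495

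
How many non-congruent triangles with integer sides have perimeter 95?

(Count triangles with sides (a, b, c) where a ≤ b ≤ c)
With a ≤ b ≤ c and a + b + c = 95, the triangle inequality a + b > c gives c < 95/2, so c ≤ 47.
Iterate a from 1 to ⌊p/3⌋ = 31; for each a, b ranges from a to ⌊(p−a)/2⌋ with c = p − a − b, keeping only c ≥ b.
Triples: (1, 47, 47), (2, 46, 47), (3, 45, 47), …
Count = 200 triangles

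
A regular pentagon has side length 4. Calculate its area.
For a regular 5-gon with side length s = 4:
Apothem a = s / (2*tan(pi/5)) = 4 / (2*tan(pi/5)) ≈ 2.7528
Perimeter P = 5 * 4 = 20
Area = (1/2) * P * a = (1/2) * 20 * 2.7528 = 27.53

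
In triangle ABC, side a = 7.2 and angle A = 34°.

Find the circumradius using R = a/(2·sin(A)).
R = a/(2·sin(A)) = 7.2/(2·sin(34°))
R = 7.2/(2·0.559193) = 7.2/1.118386 = 6.438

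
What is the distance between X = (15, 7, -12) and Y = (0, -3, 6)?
d = √[(-15)² + (-10)² + (18)²] = √649 = 25.48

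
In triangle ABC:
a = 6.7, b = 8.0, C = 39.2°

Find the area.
Using A = ½ab·sin(C):
A = ½·6.7·8.0·sin(39.2°) = ½·53.6·0.632029 = 16.94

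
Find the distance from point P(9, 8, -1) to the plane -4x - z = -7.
d = |(-4)(9) + 0(8) + (-1)(-1) - (-7)| / √((-4)² + 0² + (-1)²) = 28/√17 = 6.791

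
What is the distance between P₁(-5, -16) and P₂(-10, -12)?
Using the distance formula: d = sqrt((x₂-x₁)² + (y₂-y₁)²)
dx = (-10) - (-5) = -5
dy = (-12) - (-16) = 4
d = sqrt((-5)² + 4²) = sqrt(25 + 16) = sqrt(41) = 6.40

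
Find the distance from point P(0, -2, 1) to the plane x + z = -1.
d = |1(0) + 0(-2) + 1(1) - (-1)| / √(1² + 0² + 1²) = 2/√2 = 1.414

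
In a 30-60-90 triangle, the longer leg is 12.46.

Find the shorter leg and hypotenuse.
In a 30-60-90 triangle, sides are in ratio 1 : √3 : 2.
Long leg = short leg·√3  →  short leg = 12.46/√3 = 7.194
Hypotenuse = 2·(short leg) = 2·12.46/√3 = 14.39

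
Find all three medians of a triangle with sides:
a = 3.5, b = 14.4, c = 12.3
Using m_x = ½√(2y² + 2z² - x²):
m_a = ½√(2·14.4² + 2·12.3² - 3.5²) = ½√705.05 = 13.28
m_b = ½√(2·3.5² + 2·12.3² - 14.4²) = ½√119.72 = 5.471
m_c = ½√(2·3.5² + 2·14.4² - 12.3²) = ½√287.93 = 8.484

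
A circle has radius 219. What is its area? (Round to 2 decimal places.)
Area = pi * r²
Area = pi * 219²
Area = pi * 47961
Area = 150673.93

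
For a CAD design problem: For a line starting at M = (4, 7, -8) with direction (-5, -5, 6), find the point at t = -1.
P(-1) = (4 + (-5)(-1), 7 + (-5)(-1), -8 + 6(-1)) = (9, 12, -14)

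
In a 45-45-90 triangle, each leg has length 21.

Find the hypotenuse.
Hypotenuse = 21√2 = 29.7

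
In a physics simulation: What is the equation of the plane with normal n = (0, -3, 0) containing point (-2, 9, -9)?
d = n·P = (0)(-2) + (-3)(9) + (0)(-9) = -27
Plane: -3y = -27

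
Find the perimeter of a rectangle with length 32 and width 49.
Perimeter = 2 * (length + width)
Perimeter = 2 * (32 + 49)
Perimeter = 2 * 81
Perimeter = 162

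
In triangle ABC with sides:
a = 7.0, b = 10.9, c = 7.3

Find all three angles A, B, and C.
By the law of cosines:
cos(A) = (b² + c² - a²)/(2bc) = 0.773533  →  A = 39.33°
cos(B) = (a² + c² - b²)/(2ac) = -0.161644  →  B = 99.3°
cos(C) = (a² + b² - c²)/(2ab) = 0.750459  →  C = 41.37°
Check: A + B + C = 180.0° ✓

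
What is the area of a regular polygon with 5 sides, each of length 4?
For a regular 5-gon with side length s = 4:
Apothem a = s / (2*tan(pi/5)) = 4 / (2*tan(pi/5)) ≈ 2.7528
Perimeter P = 5 * 4 = 20
Area = (1/2) * P * a = (1/2) * 20 * 2.7528 = 27.53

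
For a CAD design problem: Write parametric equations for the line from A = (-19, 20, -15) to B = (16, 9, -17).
Direction vector d = B - A = (35, -11, -2)
x = -19 + 35t, y = 20 - 11t, z = -15 - 2t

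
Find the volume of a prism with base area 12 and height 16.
Volume = base area * height
Volume = 12 * 16
Volume = 192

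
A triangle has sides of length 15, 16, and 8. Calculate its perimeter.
Perimeter = sum of all sides
Perimeter = 15 + 16 + 8
Perimeter = 39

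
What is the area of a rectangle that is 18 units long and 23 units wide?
Area = length * width
Area = 18 * 23
Area = 414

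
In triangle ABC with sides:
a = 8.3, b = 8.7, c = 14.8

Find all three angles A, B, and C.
By the law of cosines:
cos(A) = (b² + c² - a²)/(2bc) = 0.876980  →  A = 28.72°
cos(B) = (a² + c² - b²)/(2ac) = 0.863888  →  B = 30.24°
cos(C) = (a² + b² - c²)/(2ab) = -0.515580  →  C = 121°
Check: A + B + C = 180.0° ✓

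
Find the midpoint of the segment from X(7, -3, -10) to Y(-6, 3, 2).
Midpoint = ((7-6)/2, (-3+3)/2, (-10+2)/2) = (0.5, 0, -4)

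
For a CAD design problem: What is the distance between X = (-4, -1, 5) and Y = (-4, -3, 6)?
d = √[(0)² + (-2)² + (1)²] = √5 = 2.236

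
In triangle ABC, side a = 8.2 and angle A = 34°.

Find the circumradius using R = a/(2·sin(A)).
R = a/(2·sin(A)) = 8.2/(2·sin(34°))
R = 8.2/(2·0.559193) = 8.2/1.118386 = 7.332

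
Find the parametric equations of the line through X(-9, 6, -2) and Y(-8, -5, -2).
Direction vector d = Y - X = (1, -11, 0)
x = -9 + t, y = 6 - 11t, z = -2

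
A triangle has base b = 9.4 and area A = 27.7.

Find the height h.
A = ½bh  →  h = 2A/b
h = 2·27.7/9.4 = 5.894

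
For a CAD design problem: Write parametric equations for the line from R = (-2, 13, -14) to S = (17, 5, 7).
Direction vector d = S - R = (19, -8, 21)
x = -2 + 19t, y = 13 - 8t, z = -14 + 21t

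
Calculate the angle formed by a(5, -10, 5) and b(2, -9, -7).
a·b = 65, |a|² = 150, |b|² = 134
cos θ = 65/√20100 ≈ 0.4585
θ ≈ 62.71°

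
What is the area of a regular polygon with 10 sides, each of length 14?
For a regular 10-gon with side length s = 14:
Apothem a = s / (2*tan(pi/10)) = 14 / (2*tan(pi/10)) ≈ 21.54378
Perimeter P = 10 * 14 = 140
Area = (1/2) * P * a = (1/2) * 140 * 21.54378 = 1508.06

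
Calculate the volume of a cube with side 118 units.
Volume = s³
Volume = 118³
Volume = 1643032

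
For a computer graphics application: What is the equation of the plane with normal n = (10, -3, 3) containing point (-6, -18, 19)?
d = n·P = (10)(-6) + (-3)(-18) + (3)(19) = 51
Plane: 10x - 3y + 3z = 51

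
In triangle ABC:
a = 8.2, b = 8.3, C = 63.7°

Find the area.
Using A = ½ab·sin(C):
A = ½·8.2·8.3·sin(63.7°) = ½·68.06·0.896486 = 30.51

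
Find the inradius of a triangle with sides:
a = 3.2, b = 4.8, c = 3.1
s = (a+b+c)/2 = (3.2+4.8+3.1)/2 = 5.55
Area = √(s(s-a)(s-b)(s-c)) = √(5.55·2.35·0.75·2.45) = 4.89547
r = Area/s = 4.89547/5.55 = 0.8821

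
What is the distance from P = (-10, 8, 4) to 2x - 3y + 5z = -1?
d = |2(-10) + (-3)(8) + 5(4) - (-1)| / √(2² + (-3)² + 5²) = 23/√38 = 3.731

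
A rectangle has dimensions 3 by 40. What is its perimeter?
Perimeter = 2 * (length + width)
Perimeter = 2 * (3 + 40)
Perimeter = 2 * 43
Perimeter = 86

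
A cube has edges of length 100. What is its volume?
Volume = s³
Volume = 100³
Volume = 1000000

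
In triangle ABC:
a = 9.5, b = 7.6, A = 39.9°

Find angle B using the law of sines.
sin(B)/b = sin(A)/a
sin(B) = b·sin(A)/a = 7.6·sin(39.9°)/9.5 = 0.513160
B = arcsin(0.513160) = 30.87°  (b ≤ a, so B ≤ A and the acute solution is unique)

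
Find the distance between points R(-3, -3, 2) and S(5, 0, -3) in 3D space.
d = √[(8)² + (3)² + (-5)²] = √98 = 9.899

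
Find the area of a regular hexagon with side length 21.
For a regular 6-gon with side length s = 21:
Apothem a = s / (2*tan(pi/6)) = 21 / (2*tan(pi/6)) ≈ 18.1865
Perimeter P = 6 * 21 = 126
Area = (1/2) * P * a = (1/2) * 126 * 18.1865 = 1145.75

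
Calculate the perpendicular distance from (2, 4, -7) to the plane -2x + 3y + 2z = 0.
d = |(-2)(2) + 3(4) + 2(-7) - (0)| / √((-2)² + 3² + 2²) = 6/√17 = 1.455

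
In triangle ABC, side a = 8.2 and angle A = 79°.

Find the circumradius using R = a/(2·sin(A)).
R = a/(2·sin(A)) = 8.2/(2·sin(79°))
R = 8.2/(2·0.981627) = 8.2/1.963254 = 4.177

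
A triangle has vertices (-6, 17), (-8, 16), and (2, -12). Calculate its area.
Using the coordinate formula: Area = (1/2)|x₁(y₂-y₃) + x₂(y₃-y₁) + x₃(y₁-y₂)|
Area = (1/2)|(-6)(16-(-12)) + (-8)((-12)-17) + 2(17-16)|
Area = (1/2)|(-6)*28 + (-8)*(-29) + 2*1|
Area = (1/2)|(-168) + 232 + 2|
Area = (1/2)*66 = 33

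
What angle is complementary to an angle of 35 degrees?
Complementary angles sum to 90 degrees.
Other angle = 90 - 35
Other angle = 55 degrees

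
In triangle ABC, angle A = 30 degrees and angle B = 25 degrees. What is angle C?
Sum of angles in a triangle = 180 degrees
Third angle = 180 - 30 - 25
Third angle = 125 degrees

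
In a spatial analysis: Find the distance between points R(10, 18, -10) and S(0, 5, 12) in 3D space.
d = √[(-10)² + (-13)² + (22)²] = √753 = 27.44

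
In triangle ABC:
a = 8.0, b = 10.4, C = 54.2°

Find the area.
Using A = ½ab·sin(C):
A = ½·8.0·10.4·sin(54.2°) = ½·83.2·0.811064 = 33.74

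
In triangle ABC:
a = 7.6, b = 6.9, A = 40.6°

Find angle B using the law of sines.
sin(B)/b = sin(A)/a
sin(B) = b·sin(A)/a = 6.9·sin(40.6°)/7.6 = 0.590834
B = arcsin(0.590834) = 36.22°  (b ≤ a, so B ≤ A and the acute solution is unique)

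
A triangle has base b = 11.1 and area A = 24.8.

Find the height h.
A = ½bh  →  h = 2A/b
h = 2·24.8/11.1 = 4.468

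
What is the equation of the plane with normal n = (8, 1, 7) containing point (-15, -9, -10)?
d = n·P = (8)(-15) + (1)(-9) + (7)(-10) = -199
Plane: 8x + y + 7z = -199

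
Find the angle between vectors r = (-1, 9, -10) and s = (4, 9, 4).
r·s = 37, |r|² = 182, |s|² = 113
cos θ = 37/√20566 ≈ 0.258
θ ≈ 75.05°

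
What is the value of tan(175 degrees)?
tan(175 degrees) = -0.0875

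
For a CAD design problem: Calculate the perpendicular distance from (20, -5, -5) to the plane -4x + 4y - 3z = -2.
d = |(-4)(20) + 4(-5) + (-3)(-5) - (-2)| / √((-4)² + 4² + (-3)²) = 83/√41 = 12.96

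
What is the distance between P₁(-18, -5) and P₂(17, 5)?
Using the distance formula: d = sqrt((x₂-x₁)² + (y₂-y₁)²)
dx = 17 - (-18) = 35
dy = 5 - (-5) = 10
d = sqrt(35² + 10²) = sqrt(1225 + 100) = sqrt(1325) = 36.40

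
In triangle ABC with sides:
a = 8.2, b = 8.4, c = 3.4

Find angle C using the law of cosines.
cos(C) = (a² + b² - c²)/(2ab)
cos(C) = (8.2² + 8.4² - 3.4²)/(2·8.2·8.4) = 126.24/137.76 = 0.916376
C = arccos(0.916376) = 23.6°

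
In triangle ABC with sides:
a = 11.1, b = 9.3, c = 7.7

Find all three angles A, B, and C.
By the law of cosines:
cos(A) = (b² + c² - a²)/(2bc) = 0.157590  →  A = 80.93°
cos(B) = (a² + c² - b²)/(2ac) = 0.561659  →  B = 55.83°
cos(C) = (a² + b² - c²)/(2ab) = 0.728519  →  C = 43.24°
Check: A + B + C = 180.0° ✓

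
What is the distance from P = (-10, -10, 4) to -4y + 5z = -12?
d = |0(-10) + (-4)(-10) + 5(4) - (-12)| / √(0² + (-4)² + 5²) = 72/√41 = 11.24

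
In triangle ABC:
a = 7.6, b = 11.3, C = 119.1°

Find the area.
Using A = ½ab·sin(C):
A = ½·7.6·11.3·sin(119.1°) = ½·85.88·0.873772 = 37.52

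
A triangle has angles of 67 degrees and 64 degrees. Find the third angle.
Sum of angles in a triangle = 180 degrees
Third angle = 180 - 67 - 64
Third angle = 49 degrees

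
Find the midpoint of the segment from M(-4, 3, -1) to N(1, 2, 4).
Midpoint = ((-4+1)/2, (3+2)/2, (-1+4)/2) = (-1.5, 2.5, 1.5)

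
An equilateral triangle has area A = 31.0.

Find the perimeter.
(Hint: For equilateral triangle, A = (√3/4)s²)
A = (√3/4)s²  →  s² = 4A/√3 = 4·31.0/√3 = 71.5914
s = 8.46117
Perimeter = 3s = 25.38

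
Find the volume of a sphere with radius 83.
Volume = (4/3) * pi * r³
Volume = (4/3) * pi * 83³
Volume = (4/3) * pi * 571787
Volume = 2395095.78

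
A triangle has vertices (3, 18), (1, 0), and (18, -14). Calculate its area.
Using the coordinate formula: Area = (1/2)|x₁(y₂-y₃) + x₂(y₃-y₁) + x₃(y₁-y₂)|
Area = (1/2)|3(0-(-14)) + 1((-14)-18) + 18(18-0)|
Area = (1/2)|3*14 + 1*(-32) + 18*18|
Area = (1/2)|42 + (-32) + 324|
Area = (1/2)*334 = 167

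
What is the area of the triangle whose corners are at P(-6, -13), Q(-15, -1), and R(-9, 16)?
Using the coordinate formula: Area = (1/2)|x₁(y₂-y₃) + x₂(y₃-y₁) + x₃(y₁-y₂)|
Area = (1/2)|(-6)((-1)-16) + (-15)(16-(-13)) + (-9)((-13)-(-1))|
Area = (1/2)|(-6)*(-17) + (-15)*29 + (-9)*(-12)|
Area = (1/2)|102 + (-435) + 108|
Area = (1/2)*225 = 112.50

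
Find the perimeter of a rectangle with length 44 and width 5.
Perimeter = 2 * (length + width)
Perimeter = 2 * (44 + 5)
Perimeter = 2 * 49
Perimeter = 98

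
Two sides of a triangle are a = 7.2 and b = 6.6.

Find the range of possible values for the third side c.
By the triangle inequality: |a - b| < c < a + b
|7.2 - 6.6| < c < 7.2 + 6.6
0.6 < c < 13.8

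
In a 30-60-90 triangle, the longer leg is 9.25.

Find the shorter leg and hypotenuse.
In a 30-60-90 triangle, sides are in ratio 1 : √3 : 2.
Long leg = short leg·√3  →  short leg = 9.25/√3 = 5.34
Hypotenuse = 2·(short leg) = 2·9.25/√3 = 10.68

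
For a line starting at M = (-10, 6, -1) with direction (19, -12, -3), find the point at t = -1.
P(-1) = (-10 + 19(-1), 6 + (-12)(-1), -1 + (-3)(-1)) = (-29, 18, 2)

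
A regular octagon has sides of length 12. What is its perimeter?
Perimeter = number of sides * side length
Perimeter = 8 * 12
Perimeter = 96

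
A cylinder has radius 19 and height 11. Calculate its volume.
Volume = pi * r² * h
Volume = pi * 19² * 11
Volume = pi * 361 * 11
Volume = pi * 3971
Volume = 12475.26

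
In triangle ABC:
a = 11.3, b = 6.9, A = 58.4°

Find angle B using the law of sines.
sin(B)/b = sin(A)/a
sin(B) = b·sin(A)/a = 6.9·sin(58.4°)/11.3 = 0.520081
B = arcsin(0.520081) = 31.34°  (b ≤ a, so B ≤ A and the acute solution is unique)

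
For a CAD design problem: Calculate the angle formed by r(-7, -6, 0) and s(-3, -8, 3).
r·s = 69, |r|² = 85, |s|² = 82
cos θ = 69/√6970 ≈ 0.8265
θ ≈ 34.26°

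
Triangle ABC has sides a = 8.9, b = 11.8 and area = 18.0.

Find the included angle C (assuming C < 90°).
Area = ½ab·sin(C)  →  sin(C) = 2·Area/(ab)
sin(C) = 2·18.0/(8.9·11.8) = 0.342792
C = arcsin(0.342792) = 20.05°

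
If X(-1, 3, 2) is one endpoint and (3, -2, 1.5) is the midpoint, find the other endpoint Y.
Y = (2×3 - (-1), 2×(-2) - 3, 2×1.5 - 2) = (7, -7, 1)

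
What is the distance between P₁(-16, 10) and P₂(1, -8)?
Using the distance formula: d = sqrt((x₂-x₁)² + (y₂-y₁)²)
dx = 1 - (-16) = 17
dy = (-8) - 10 = -18
d = sqrt(17² + (-18)²) = sqrt(289 + 324) = sqrt(613) = 24.76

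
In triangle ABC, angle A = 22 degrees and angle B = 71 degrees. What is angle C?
Sum of angles in a triangle = 180 degrees
Third angle = 180 - 22 - 71
Third angle = 87 degrees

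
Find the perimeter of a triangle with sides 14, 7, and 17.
Perimeter = sum of all sides
Perimeter = 14 + 7 + 17
Perimeter = 38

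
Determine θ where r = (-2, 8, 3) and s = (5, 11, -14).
r·s = 36, |r|² = 77, |s|² = 342
cos θ = 36/√26334 ≈ 0.2218
θ ≈ 77.18°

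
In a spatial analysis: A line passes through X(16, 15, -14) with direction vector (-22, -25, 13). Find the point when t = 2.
P(2) = (16 + (-22)(2), 15 + (-25)(2), -14 + 13(2)) = (-28, -35, 12)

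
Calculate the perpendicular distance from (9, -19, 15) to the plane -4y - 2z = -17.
d = |0(9) + (-4)(-19) + (-2)(15) - (-17)| / √(0² + (-4)² + (-2)²) = 63/√20 = 14.09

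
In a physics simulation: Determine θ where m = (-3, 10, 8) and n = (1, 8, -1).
m·n = 69, |m|² = 173, |n|² = 66
cos θ = 69/√11418 ≈ 0.6457
θ ≈ 49.78°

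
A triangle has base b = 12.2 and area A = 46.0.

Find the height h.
A = ½bh  →  h = 2A/b
h = 2·46.0/12.2 = 7.541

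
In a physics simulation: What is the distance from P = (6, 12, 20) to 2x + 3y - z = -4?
d = |2(6) + 3(12) + (-1)(20) - (-4)| / √(2² + 3² + (-1)²) = 32/√14 = 8.552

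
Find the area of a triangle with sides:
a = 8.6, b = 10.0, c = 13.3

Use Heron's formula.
s = (a+b+c)/2 = (8.6+10.0+13.3)/2 = 15.95
A = √(s(s-a)(s-b)(s-c)) = √(15.95·7.35·5.95·2.65)
A = √1848.46 = 42.99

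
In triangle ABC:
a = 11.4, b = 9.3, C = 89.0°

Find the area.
Using A = ½ab·sin(C):
A = ½·11.4·9.3·sin(89.0°) = ½·106.02·0.999848 = 53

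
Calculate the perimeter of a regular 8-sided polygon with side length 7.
Perimeter = number of sides * side length
Perimeter = 8 * 7
Perimeter = 56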